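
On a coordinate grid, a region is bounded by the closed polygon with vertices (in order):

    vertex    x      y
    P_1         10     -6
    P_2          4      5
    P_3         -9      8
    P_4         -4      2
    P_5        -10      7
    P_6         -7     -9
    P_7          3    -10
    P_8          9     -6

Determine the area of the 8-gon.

Σ = (74) + (77) + (14) + (-8) + (139) + (97) + (72) + (6) = 471
Area = |Σ|/2 = 235.5.

235.5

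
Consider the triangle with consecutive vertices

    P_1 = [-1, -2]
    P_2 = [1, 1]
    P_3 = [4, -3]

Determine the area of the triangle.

P_1→P_2: (-1)(1) − (1)(-2) = 1
P_2→P_3: (1)(-3) − (4)(1) = -7
P_3→P_1: (4)(-2) − (-1)(-3) = -11
Σ = -17
Area = |Σ|/2 = 8.5.

8.5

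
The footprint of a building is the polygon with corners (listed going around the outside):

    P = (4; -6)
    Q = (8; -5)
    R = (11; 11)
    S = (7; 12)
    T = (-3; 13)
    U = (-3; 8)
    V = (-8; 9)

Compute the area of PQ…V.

Σ = (28) + (143) + (55) + (127) + (15) + (37) + (12) = 417
Area = |Σ|/2 = 208.5.

208.5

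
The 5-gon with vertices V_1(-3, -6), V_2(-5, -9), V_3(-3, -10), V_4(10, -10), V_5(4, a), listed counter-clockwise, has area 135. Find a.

Write out the shoelace sum; only the two edges meeting at V_5 involve a:
2·Area = [(10·a − 4·(-10)) + (4·(-6) − (-3)·a)] + 150
       = 13·a + 166 = 270
⇒ a = 8.

8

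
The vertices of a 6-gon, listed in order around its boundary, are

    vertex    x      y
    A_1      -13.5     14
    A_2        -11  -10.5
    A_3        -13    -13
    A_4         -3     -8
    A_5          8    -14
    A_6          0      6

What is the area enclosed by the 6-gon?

301.125

A_1→A_2: (-13.5)(-10.5) − (-11)(14) = 295.75
A_2→A_3: (-11)(-13) − (-13)(-10.5) = 6.5
A_3→A_4: (-13)(-8) − (-3)(-13) = 65
A_4→A_5: (-3)(-14) − (8)(-8) = 106
A_5→A_6: (8)(6) − (0)(-14) = 48
A_6→A_1: (0)(14) − (-13.5)(6) = 81
Σ = 602.25
Area = |Σ|/2 = 301.125.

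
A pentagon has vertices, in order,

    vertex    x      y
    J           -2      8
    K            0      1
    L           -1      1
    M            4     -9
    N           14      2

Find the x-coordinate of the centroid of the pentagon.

637/127

Apply Gauss's area formula. First the cross-terms c_i = x_i·y_{i+1} − x_{i+1}·y_i:
  -2, 1, 5, 134, 116  ⇒  2A = 254, A = 127.
Then Σ (x_i + x_{i+1})·c_i = 3822, so x̄ = 3822 / (6·127) = 637/127.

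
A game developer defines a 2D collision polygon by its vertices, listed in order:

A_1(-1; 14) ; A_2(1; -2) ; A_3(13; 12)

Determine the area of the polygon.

Apply the shoelace (surveyor's) formula: 2A = Σ (x_i·y_{i+1} − x_{i+1}·y_i), indices taken mod 3.
Σ = (-12) + (38) + (194) = 220
Area = |Σ|/2 = 110.

110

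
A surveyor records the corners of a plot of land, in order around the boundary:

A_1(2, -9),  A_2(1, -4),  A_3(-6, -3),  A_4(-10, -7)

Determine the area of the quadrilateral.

Apply the shoelace (surveyor's) formula: 2A = Σ (x_i·y_{i+1} − x_{i+1}·y_i), indices taken mod 4.
Σ = (1) + (-27) + (12) + (104) = 90
Area = |Σ|/2 = 45.

45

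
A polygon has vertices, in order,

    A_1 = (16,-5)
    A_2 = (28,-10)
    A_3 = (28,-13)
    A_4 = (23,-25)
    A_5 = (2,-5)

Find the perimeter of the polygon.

|A_1A_2| = √((12)² + (-5)²) = √169 = 13
|A_2A_3| = √((0)² + (-3)²) = √9 = 3
|A_3A_4| = √((-5)² + (-12)²) = √169 = 13
|A_4A_5| = √((-21)² + (20)²) = √841 = 29
|A_5A_1| = √((14)² + (0)²) = √196 = 14
Perimeter = 13 + 3 + 13 + 29 + 14 = 72.

72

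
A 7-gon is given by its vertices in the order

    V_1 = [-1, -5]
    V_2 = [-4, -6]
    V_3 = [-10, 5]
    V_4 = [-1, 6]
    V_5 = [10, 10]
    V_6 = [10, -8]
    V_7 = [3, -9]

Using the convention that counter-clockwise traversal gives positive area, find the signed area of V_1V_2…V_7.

Σ = (-14) + (-80) + (-55) + (-70) + (-180) + (-66) + (-24) = -489
Signed area = Σ/2 = -244.5 (negative ⇒ clockwise traversal).

-244.5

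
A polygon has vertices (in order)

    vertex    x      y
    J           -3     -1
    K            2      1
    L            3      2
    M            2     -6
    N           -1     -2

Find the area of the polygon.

18.5

Apply Gauss's area formula: 2A = Σ (x_i·y_{i+1} − x_{i+1}·y_i), indices taken mod 5.
Σ = (-1) + (1) + (-22) + (-10) + (-5) = -37
Area = |Σ|/2 = 18.5.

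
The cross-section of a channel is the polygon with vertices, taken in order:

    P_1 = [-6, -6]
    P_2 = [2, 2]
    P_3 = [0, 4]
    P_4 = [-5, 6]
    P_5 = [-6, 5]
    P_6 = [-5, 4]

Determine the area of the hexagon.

47

Apply the surveyor's formula: 2A = Σ (x_i·y_{i+1} − x_{i+1}·y_i), indices taken mod 6.
P_1→P_2: (-6)(2) − (2)(-6) = 0
P_2→P_3: (2)(4) − (0)(2) = 8
P_3→P_4: (0)(6) − (-5)(4) = 20
P_4→P_5: (-5)(5) − (-6)(6) = 11
P_5→P_6: (-6)(4) − (-5)(5) = 1
P_6→P_1: (-5)(-6) − (-6)(4) = 54
Σ = 94
Area = |Σ|/2 = 47.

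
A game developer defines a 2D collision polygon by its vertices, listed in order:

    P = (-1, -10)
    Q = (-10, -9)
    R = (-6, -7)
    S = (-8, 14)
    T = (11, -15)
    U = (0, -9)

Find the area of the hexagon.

Apply Gauss's area formula: 2A = Σ (x_i·y_{i+1} − x_{i+1}·y_i), indices taken mod 6.
Σ = (-91) + (16) + (-140) + (-34) + (-99) + (-9) = -357
Area = |Σ|/2 = 178.5.

178.5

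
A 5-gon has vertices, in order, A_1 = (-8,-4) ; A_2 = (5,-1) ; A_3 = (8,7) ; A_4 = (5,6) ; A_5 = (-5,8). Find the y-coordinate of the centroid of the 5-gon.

Apply the shoelace formula. First the cross-terms c_i = x_i·y_{i+1} − x_{i+1}·y_i:
  28, 43, 13, 70, 84  ⇒  2A = 238, A = 119.
Then Σ (y_i + y_{i+1})·c_i = 1603, so ȳ = 1603 / (6·119) = 229/102.

229/102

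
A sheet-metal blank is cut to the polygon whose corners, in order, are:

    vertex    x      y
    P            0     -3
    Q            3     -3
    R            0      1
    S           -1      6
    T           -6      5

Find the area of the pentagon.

31

Apply the surveyor's formula: 2A = Σ (x_i·y_{i+1} − x_{i+1}·y_i), indices taken mod 5.
Σ = (9) + (3) + (1) + (31) + (18) = 62
Area = |Σ|/2 = 31.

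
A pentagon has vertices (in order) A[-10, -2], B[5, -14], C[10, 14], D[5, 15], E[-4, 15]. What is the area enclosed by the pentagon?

Cross-terms: 150, 210, 80, 135, 158  ⇒  Σ = 733
Area = |Σ|/2 = 366.5.

366.5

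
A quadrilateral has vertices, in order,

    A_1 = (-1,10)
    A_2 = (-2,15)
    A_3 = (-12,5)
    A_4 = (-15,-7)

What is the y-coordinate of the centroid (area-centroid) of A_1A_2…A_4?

Apply the shoelace formula. First the cross-terms c_i = x_i·y_{i+1} − x_{i+1}·y_i:
  5, 170, 159, -157  ⇒  2A = 177, A = 88.5.
Then Σ (y_i + y_{i+1})·c_i = 2736, so ȳ = 2736 / (6·88.5) = 304/59.

304/59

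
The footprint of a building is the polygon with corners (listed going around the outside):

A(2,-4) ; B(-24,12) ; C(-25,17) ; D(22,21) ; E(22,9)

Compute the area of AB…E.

Apply Gauss's area formula: 2A = Σ (x_i·y_{i+1} − x_{i+1}·y_i), indices taken mod 5.
Σ = (-72) + (-108) + (-899) + (-264) + (-106) = -1449
Area = |Σ|/2 = 724.5.

724.5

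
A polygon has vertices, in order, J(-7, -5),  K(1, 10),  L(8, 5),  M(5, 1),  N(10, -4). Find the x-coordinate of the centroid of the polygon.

Apply Gauss's area formula. First the cross-terms c_i = x_i·y_{i+1} − x_{i+1}·y_i:
  -65, -75, -17, -30, -78  ⇒  2A = -265, A = -132.5.
Then Σ (x_i + x_{i+1})·c_i = -1190, so x̄ = -1190 / (6·(-132.5)) = 238/159.

238/159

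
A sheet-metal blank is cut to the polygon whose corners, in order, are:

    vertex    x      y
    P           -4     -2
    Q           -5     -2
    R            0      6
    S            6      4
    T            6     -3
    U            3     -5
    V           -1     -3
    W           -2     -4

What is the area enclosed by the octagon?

Σ = (-2) + (-30) + (-36) + (-42) + (-21) + (-14) + (-2) + (-12) = -159
Area = |Σ|/2 = 79.5.

79.5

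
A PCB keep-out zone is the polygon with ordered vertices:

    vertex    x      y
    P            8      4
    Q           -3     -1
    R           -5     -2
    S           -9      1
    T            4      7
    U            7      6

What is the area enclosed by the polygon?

Apply the shoelace formula: 2A = Σ (x_i·y_{i+1} − x_{i+1}·y_i), indices taken mod 6.
Σ = (4) + (1) + (-23) + (-67) + (-25) + (-20) = -130
Area = |Σ|/2 = 65.

65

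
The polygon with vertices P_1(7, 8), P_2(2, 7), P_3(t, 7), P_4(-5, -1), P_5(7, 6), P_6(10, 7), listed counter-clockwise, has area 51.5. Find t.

The doubled signed area Σ (x_i y_{i+1} − x_{i+1} y_i) is linear in t.
With t=0 it equals 79; the coefficient of t is -8 (from the two edges through P_3).
So -8·t + 79 = 2·51.5 = 103 ⇒ t = -3.

-3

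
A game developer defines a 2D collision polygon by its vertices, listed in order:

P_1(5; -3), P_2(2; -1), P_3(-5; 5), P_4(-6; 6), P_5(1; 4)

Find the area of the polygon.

23.5

Apply the surveyor's formula: 2A = Σ (x_i·y_{i+1} − x_{i+1}·y_i), indices taken mod 5.
P_1→P_2: (5)(-1) − (2)(-3) = 1
P_2→P_3: (2)(5) − (-5)(-1) = 5
P_3→P_4: (-5)(6) − (-6)(5) = 0
P_4→P_5: (-6)(4) − (1)(6) = -30
P_5→P_1: (1)(-3) − (5)(4) = -23
Σ = -47
Area = |Σ|/2 = 23.5.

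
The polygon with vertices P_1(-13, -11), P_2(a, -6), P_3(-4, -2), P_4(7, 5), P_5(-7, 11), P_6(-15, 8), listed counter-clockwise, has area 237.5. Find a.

-7

The doubled signed area Σ (x_i y_{i+1} − x_{i+1} y_i) is linear in a.
With a=0 it equals 538; the coefficient of a is 9 (from the two edges through P_2).
So 9·a + 538 = 2·237.5 = 475 ⇒ a = -7.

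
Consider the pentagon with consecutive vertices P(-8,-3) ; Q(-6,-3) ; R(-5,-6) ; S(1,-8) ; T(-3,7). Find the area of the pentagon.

Apply the shoelace formula: 2A = Σ (x_i·y_{i+1} − x_{i+1}·y_i), indices taken mod 5.
Σ = (6) + (21) + (46) + (-17) + (65) = 121
Area = |Σ|/2 = 60.5.

60.5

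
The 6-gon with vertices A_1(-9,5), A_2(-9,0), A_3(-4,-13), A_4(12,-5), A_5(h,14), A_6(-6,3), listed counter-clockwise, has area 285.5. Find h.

-2

Write out the shoelace sum; only the two edges meeting at A_5 involve h:
2·Area = [(12·14 − h·(-5)) + (h·3 − (-6)·14)] + 335
       = 8·h + 587 = 571
⇒ h = -2.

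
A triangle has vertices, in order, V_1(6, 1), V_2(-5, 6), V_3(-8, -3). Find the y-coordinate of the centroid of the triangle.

4/3

Apply the shoelace (surveyor's) formula. First the cross-terms c_i = x_i·y_{i+1} − x_{i+1}·y_i:
  41, 63, 10  ⇒  2A = 114, A = 57.
Then Σ (y_i + y_{i+1})·c_i = 456, so ȳ = 456 / (6·57) = 4/3.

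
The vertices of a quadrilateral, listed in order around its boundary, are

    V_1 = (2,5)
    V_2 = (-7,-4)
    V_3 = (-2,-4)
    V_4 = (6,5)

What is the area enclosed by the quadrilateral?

Apply the shoelace formula: 2A = Σ (x_i·y_{i+1} − x_{i+1}·y_i), indices taken mod 4.
Σ = (27) + (20) + (14) + (20) = 81
Area = |Σ|/2 = 40.5.

40.5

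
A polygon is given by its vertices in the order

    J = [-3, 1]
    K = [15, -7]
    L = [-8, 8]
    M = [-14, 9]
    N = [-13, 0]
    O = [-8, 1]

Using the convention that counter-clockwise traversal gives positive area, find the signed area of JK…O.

104.5

Apply the shoelace (surveyor's) formula: 2A = Σ (x_i·y_{i+1} − x_{i+1}·y_i), indices taken mod 6.
Σ = (6) + (64) + (40) + (117) + (-13) + (-5) = 209
Signed area = Σ/2 = 104.5 (positive ⇒ counter-clockwise traversal).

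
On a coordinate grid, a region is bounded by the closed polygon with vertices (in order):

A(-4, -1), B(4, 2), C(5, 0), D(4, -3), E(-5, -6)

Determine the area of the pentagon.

Apply the surveyor's formula: 2A = Σ (x_i·y_{i+1} − x_{i+1}·y_i), indices taken mod 5.
Σ = (-4) + (-10) + (-15) + (-39) + (-19) = -87
Area = |Σ|/2 = 43.5.

43.5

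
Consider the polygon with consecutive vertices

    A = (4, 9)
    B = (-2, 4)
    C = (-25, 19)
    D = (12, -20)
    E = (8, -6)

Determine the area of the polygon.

Apply the shoelace (surveyor's) formula: 2A = Σ (x_i·y_{i+1} − x_{i+1}·y_i), indices taken mod 5.
A→B: (4)(4) − (-2)(9) = 34
B→C: (-2)(19) − (-25)(4) = 62
C→D: (-25)(-20) − (12)(19) = 272
D→E: (12)(-6) − (8)(-20) = 88
E→A: (8)(9) − (4)(-6) = 96
Σ = 552
Area = |Σ|/2 = 276.

276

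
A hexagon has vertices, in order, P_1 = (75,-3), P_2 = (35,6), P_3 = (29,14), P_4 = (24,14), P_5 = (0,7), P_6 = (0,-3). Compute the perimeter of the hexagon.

|P_1P_2| = √((-40)² + (9)²) = √1681 = 41
|P_2P_3| = √((-6)² + (8)²) = √100 = 10
|P_3P_4| = √((-5)² + (0)²) = √25 = 5
|P_4P_5| = √((-24)² + (-7)²) = √625 = 25
|P_5P_6| = √((0)² + (-10)²) = √100 = 10
|P_6P_1| = √((75)² + (0)²) = √5625 = 75
Perimeter = 41 + 10 + 5 + 25 + 10 + 75 = 166.

166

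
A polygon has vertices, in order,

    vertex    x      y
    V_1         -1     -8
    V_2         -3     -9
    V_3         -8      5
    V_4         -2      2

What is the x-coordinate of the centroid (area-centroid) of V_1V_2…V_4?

Apply the surveyor's formula. First the cross-terms c_i = x_i·y_{i+1} − x_{i+1}·y_i:
  -15, -87, -6, 18  ⇒  2A = -90, A = -45.
Then Σ (x_i + x_{i+1})·c_i = 1023, so x̄ = 1023 / (6·(-45)) = -341/90.

-341/90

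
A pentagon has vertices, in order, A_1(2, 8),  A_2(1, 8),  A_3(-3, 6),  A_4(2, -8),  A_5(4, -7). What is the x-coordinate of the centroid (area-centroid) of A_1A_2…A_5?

56/57

Apply the shoelace (surveyor's) formula. First the cross-terms c_i = x_i·y_{i+1} − x_{i+1}·y_i:
  8, 30, 12, 18, 46  ⇒  2A = 114, A = 57.
Then Σ (x_i + x_{i+1})·c_i = 336, so x̄ = 336 / (6·57) = 56/57.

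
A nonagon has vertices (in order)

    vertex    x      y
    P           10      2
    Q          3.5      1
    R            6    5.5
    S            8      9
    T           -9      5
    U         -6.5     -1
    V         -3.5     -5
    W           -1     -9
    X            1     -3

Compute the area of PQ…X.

Apply Gauss's area formula: 2A = Σ (x_i·y_{i+1} − x_{i+1}·y_i), indices taken mod 9.
Cross-terms: 3, 13.25, 10, 121, 41.5, 29, 26.5, 12, 32  ⇒  Σ = 288.25
Area = |Σ|/2 = 144.125.

144.125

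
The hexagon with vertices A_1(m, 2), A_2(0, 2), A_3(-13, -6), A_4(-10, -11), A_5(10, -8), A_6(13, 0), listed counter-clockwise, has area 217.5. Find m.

Write out the shoelace sum; only the two edges meeting at A_1 involve m:
2·Area = [(13·2 − m·0) + (m·2 − 0·2)] + 403
       = 2·m + 429 = 435
⇒ m = 3.

3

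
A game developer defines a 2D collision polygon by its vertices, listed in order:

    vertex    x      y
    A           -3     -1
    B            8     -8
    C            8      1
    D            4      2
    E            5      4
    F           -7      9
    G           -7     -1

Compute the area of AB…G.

Apply the shoelace formula: 2A = Σ (x_i·y_{i+1} − x_{i+1}·y_i), indices taken mod 7.
A→B: (-3)(-8) − (8)(-1) = 32
B→C: (8)(1) − (8)(-8) = 72
C→D: (8)(2) − (4)(1) = 12
D→E: (4)(4) − (5)(2) = 6
E→F: (5)(9) − (-7)(4) = 73
F→G: (-7)(-1) − (-7)(9) = 70
G→A: (-7)(-1) − (-3)(-1) = 4
Σ = 269
Area = |Σ|/2 = 134.5.

134.5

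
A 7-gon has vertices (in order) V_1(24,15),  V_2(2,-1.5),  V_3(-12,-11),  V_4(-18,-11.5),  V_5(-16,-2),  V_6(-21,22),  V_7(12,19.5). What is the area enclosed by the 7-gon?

Apply the surveyor's formula: 2A = Σ (x_i·y_{i+1} − x_{i+1}·y_i), indices taken mod 7.
Cross-terms: -66, -40, -60, -148, -394, -673.5, -288  ⇒  Σ = -1669.5
Area = |Σ|/2 = 834.75.

834.75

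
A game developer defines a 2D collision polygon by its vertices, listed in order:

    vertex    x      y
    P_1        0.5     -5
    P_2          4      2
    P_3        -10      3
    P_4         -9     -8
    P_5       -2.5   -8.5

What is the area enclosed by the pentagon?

Apply the surveyor's formula: 2A = Σ (x_i·y_{i+1} − x_{i+1}·y_i), indices taken mod 5.
Cross-terms: 21, 32, 107, 56.5, 16.75  ⇒  Σ = 233.25
Area = |Σ|/2 = 116.625.

116.625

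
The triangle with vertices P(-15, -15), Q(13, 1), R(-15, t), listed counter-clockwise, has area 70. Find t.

The doubled signed area Σ (x_i y_{i+1} − x_{i+1} y_i) is linear in t.
With t=0 it equals 420; the coefficient of t is 28 (from the two edges through R).
So 28·t + 420 = 2·70 = 140 ⇒ t = -10.

-10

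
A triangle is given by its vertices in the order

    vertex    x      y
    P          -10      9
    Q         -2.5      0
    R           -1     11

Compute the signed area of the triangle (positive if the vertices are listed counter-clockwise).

48

Apply the shoelace formula: 2A = Σ (x_i·y_{i+1} − x_{i+1}·y_i), indices taken mod 3.
P→Q: (-10)(0) − (-2.5)(9) = 22.5
Q→R: (-2.5)(11) − (-1)(0) = -27.5
R→P: (-1)(9) − (-10)(11) = 101
Σ = 96
Signed area = Σ/2 = 48 (positive ⇒ counter-clockwise traversal).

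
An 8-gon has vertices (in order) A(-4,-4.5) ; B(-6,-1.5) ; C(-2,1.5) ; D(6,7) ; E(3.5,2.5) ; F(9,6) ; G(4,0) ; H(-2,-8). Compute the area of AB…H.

Apply the shoelace formula: 2A = Σ (x_i·y_{i+1} − x_{i+1}·y_i), indices taken mod 8.
A→B: (-4)(-1.5) − (-6)(-4.5) = -21
B→C: (-6)(1.5) − (-2)(-1.5) = -12
C→D: (-2)(7) − (6)(1.5) = -23
D→E: (6)(2.5) − (3.5)(7) = -9.5
E→F: (3.5)(6) − (9)(2.5) = -1.5
F→G: (9)(0) − (4)(6) = -24
G→H: (4)(-8) − (-2)(0) = -32
H→A: (-2)(-4.5) − (-4)(-8) = -23
Σ = -146
Area = |Σ|/2 = 73.

73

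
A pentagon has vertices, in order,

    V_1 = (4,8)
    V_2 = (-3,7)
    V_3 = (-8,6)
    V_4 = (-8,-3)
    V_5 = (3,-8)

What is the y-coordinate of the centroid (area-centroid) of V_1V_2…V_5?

Apply the surveyor's formula. First the cross-terms c_i = x_i·y_{i+1} − x_{i+1}·y_i:
  52, 38, 72, 73, 56  ⇒  2A = 291, A = 145.5.
Then Σ (y_i + y_{i+1})·c_i = 687, so ȳ = 687 / (6·145.5) = 229/291.

229/291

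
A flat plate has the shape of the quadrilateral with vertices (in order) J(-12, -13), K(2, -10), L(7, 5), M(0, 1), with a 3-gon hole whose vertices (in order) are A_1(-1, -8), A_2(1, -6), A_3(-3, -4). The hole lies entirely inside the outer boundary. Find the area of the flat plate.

116.5

Outer boundary:
J→K: (-12)(-10) − (2)(-13) = 146
K→L: (2)(5) − (7)(-10) = 80
L→M: (7)(1) − (0)(5) = 7
M→J: (0)(-13) − (-12)(1) = 12
Σ = 245
Area = |Σ|/2 = 122.5.
Hole:
Apply the surveyor's formula: 2A = Σ (x_i·y_{i+1} − x_{i+1}·y_i), indices taken mod 3.
A_1→A_2: (-1)(-6) − (1)(-8) = 14
A_2→A_3: (1)(-4) − (-3)(-6) = -22
A_3→A_1: (-3)(-8) − (-1)(-4) = 20
Σ = 12
Area = |Σ|/2 = 6.
Net area = 122.5 − 6 = 116.5.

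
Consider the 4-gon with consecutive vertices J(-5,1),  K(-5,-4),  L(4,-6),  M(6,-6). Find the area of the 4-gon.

29.5

Apply Gauss's area formula: 2A = Σ (x_i·y_{i+1} − x_{i+1}·y_i), indices taken mod 4.
Cross-terms: 25, 46, 12, -24  ⇒  Σ = 59
Area = |Σ|/2 = 29.5.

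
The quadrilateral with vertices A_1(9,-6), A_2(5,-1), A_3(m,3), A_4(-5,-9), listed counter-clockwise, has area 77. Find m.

1

The doubled signed area Σ (x_i y_{i+1} − x_{i+1} y_i) is linear in m.
With m=0 it equals 162; the coefficient of m is -8 (from the two edges through A_3).
So -8·m + 162 = 2·77 = 154 ⇒ m = 1.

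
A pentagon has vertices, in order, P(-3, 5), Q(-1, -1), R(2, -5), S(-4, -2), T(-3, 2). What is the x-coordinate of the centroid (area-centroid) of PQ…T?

-175/96

Apply the shoelace formula. First the cross-terms c_i = x_i·y_{i+1} − x_{i+1}·y_i:
  8, 7, -24, -14, -9  ⇒  2A = -32, A = -16.
Then Σ (x_i + x_{i+1})·c_i = 175, so x̄ = 175 / (6·(-16)) = -175/96.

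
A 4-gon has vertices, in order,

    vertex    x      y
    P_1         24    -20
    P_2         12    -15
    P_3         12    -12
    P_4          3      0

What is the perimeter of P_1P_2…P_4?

60

|P_1P_2| = √((-12)² + (5)²) = √169 = 13
|P_2P_3| = √((0)² + (3)²) = √9 = 3
|P_3P_4| = √((-9)² + (12)²) = √225 = 15
|P_4P_1| = √((21)² + (-20)²) = √841 = 29
Perimeter = 13 + 3 + 15 + 29 = 60.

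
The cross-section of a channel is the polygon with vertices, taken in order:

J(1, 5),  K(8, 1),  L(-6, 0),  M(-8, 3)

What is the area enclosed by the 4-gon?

47

Apply the shoelace (surveyor's) formula: 2A = Σ (x_i·y_{i+1} − x_{i+1}·y_i), indices taken mod 4.
Cross-terms: -39, 6, -18, -43  ⇒  Σ = -94
Area = |Σ|/2 = 47.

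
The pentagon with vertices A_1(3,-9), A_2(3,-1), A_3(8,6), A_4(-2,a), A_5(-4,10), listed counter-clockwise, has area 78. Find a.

9

Write out the shoelace sum; only the two edges meeting at A_4 involve a:
2·Area = [(8·a − (-2)·6) + ((-2)·10 − (-4)·a)] + 56
       = 12·a + 48 = 156
⇒ a = 9.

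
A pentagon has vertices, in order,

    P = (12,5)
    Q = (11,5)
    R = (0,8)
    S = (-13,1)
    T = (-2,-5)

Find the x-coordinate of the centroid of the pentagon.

Apply the surveyor's formula. First the cross-terms c_i = x_i·y_{i+1} − x_{i+1}·y_i:
  5, 88, 104, 67, 50  ⇒  2A = 314, A = 157.
Then Σ (x_i + x_{i+1})·c_i = -774, so x̄ = -774 / (6·157) = -129/157.

-129/157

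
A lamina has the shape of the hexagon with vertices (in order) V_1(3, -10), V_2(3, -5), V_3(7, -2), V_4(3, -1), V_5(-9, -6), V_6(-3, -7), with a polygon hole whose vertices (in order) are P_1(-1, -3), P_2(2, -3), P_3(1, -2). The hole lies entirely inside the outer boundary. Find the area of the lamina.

Outer boundary:
Σ = (15) + (29) + (-1) + (-27) + (45) + (51) = 112
Area = |Σ|/2 = 56.
Hole:
Apply Gauss's area formula: 2A = Σ (x_i·y_{i+1} − x_{i+1}·y_i), indices taken mod 3.
P_1→P_2: (-1)(-3) − (2)(-3) = 9
P_2→P_3: (2)(-2) − (1)(-3) = -1
P_3→P_1: (1)(-3) − (-1)(-2) = -5
Σ = 3
Area = |Σ|/2 = 1.5.
Net area = 56 − 1.5 = 54.5.

54.5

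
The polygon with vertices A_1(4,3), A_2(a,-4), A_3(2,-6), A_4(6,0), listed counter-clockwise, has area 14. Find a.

The doubled signed area Σ (x_i y_{i+1} − x_{i+1} y_i) is linear in a.
With a=0 it equals 46; the coefficient of a is -9 (from the two edges through A_2).
So -9·a + 46 = 2·14 = 28 ⇒ a = 2.

2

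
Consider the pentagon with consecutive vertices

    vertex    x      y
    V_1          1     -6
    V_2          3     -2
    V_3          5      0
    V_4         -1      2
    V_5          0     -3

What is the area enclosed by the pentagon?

21

Apply Gauss's area formula: 2A = Σ (x_i·y_{i+1} − x_{i+1}·y_i), indices taken mod 5.
V_1→V_2: (1)(-2) − (3)(-6) = 16
V_2→V_3: (3)(0) − (5)(-2) = 10
V_3→V_4: (5)(2) − (-1)(0) = 10
V_4→V_5: (-1)(-3) − (0)(2) = 3
V_5→V_1: (0)(-6) − (1)(-3) = 3
Σ = 42
Area = |Σ|/2 = 21.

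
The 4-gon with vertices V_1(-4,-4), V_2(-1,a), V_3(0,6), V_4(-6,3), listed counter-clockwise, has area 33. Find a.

-1

Write out the shoelace sum; only the two edges meeting at V_2 involve a:
2·Area = [((-4)·a − (-1)·(-4)) + ((-1)·6 − 0·a)] + 72
       = -4·a + 62 = 66
⇒ a = -1.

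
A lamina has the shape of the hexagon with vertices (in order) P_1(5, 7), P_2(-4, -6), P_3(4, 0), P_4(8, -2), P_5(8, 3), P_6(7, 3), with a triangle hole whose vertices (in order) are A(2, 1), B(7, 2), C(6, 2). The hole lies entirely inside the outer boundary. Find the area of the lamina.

45

Outer boundary:
P_1→P_2: (5)(-6) − (-4)(7) = -2
P_2→P_3: (-4)(0) − (4)(-6) = 24
P_3→P_4: (4)(-2) − (8)(0) = -8
P_4→P_5: (8)(3) − (8)(-2) = 40
P_5→P_6: (8)(3) − (7)(3) = 3
P_6→P_1: (7)(7) − (5)(3) = 34
Σ = 91
Area = |Σ|/2 = 45.5.
Hole:
Apply the surveyor's formula: 2A = Σ (x_i·y_{i+1} − x_{i+1}·y_i), indices taken mod 3.
Σ = (-3) + (2) + (2) = 1
Area = |Σ|/2 = 0.5.
Net area = 45.5 − 0.5 = 45.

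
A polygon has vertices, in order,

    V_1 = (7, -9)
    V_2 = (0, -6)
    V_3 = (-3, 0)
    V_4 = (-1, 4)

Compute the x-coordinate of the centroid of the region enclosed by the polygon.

Apply the shoelace (surveyor's) formula. First the cross-terms c_i = x_i·y_{i+1} − x_{i+1}·y_i:
  -42, -18, -12, -19  ⇒  2A = -91, A = -45.5.
Then Σ (x_i + x_{i+1})·c_i = -306, so x̄ = -306 / (6·(-45.5)) = 102/91.

102/91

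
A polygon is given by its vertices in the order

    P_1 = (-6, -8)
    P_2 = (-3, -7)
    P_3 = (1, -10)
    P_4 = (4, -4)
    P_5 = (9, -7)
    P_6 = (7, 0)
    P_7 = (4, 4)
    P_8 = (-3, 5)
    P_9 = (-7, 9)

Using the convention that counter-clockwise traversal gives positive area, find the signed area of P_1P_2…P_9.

163

Σ = (18) + (37) + (36) + (8) + (49) + (28) + (32) + (8) + (110) = 326
Signed area = Σ/2 = 163 (positive ⇒ counter-clockwise traversal).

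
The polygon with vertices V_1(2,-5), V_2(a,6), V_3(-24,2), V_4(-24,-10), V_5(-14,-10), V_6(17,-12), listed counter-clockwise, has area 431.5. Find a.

Write out the shoelace sum; only the two edges meeting at V_2 involve a:
2·Area = [(2·6 − a·(-5)) + (a·2 − (-24)·6)] + 665
       = 7·a + 821 = 863
⇒ a = 6.

6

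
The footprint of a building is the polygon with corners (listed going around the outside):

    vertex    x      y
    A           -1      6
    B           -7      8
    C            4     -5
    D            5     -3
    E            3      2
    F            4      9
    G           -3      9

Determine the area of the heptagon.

71

Apply the shoelace formula: 2A = Σ (x_i·y_{i+1} − x_{i+1}·y_i), indices taken mod 7.
Σ = (34) + (3) + (13) + (19) + (19) + (63) + (-9) = 142
Area = |Σ|/2 = 71.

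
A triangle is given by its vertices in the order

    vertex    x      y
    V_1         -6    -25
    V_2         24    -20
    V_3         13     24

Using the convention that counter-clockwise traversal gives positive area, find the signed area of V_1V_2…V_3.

Apply the shoelace (surveyor's) formula: 2A = Σ (x_i·y_{i+1} − x_{i+1}·y_i), indices taken mod 3.
V_1→V_2: (-6)(-20) − (24)(-25) = 720
V_2→V_3: (24)(24) − (13)(-20) = 836
V_3→V_1: (13)(-25) − (-6)(24) = -181
Σ = 1375
Signed area = Σ/2 = 687.5 (positive ⇒ counter-clockwise traversal).

687.5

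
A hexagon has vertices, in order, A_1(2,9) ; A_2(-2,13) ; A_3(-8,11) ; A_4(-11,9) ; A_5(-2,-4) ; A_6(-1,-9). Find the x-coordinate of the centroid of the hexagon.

-259/78

Apply Gauss's area formula. First the cross-terms c_i = x_i·y_{i+1} − x_{i+1}·y_i:
  44, 82, 49, 62, 14, 9  ⇒  2A = 260, A = 130.
Then Σ (x_i + x_{i+1})·c_i = -2590, so x̄ = -2590 / (6·130) = -259/78.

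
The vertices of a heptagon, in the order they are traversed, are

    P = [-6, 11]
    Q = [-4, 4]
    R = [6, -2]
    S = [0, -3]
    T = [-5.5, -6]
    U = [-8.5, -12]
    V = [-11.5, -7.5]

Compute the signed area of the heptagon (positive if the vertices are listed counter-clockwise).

Apply the shoelace formula: 2A = Σ (x_i·y_{i+1} − x_{i+1}·y_i), indices taken mod 7.
Σ = (20) + (-16) + (-18) + (-16.5) + (15) + (-74.25) + (-171.5) = -261.25
Signed area = Σ/2 = -130.625 (negative ⇒ clockwise traversal).

-130.625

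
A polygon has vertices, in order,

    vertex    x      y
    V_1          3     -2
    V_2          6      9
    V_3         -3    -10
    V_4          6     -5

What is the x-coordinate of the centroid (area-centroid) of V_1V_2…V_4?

2

Apply the surveyor's formula. First the cross-terms c_i = x_i·y_{i+1} − x_{i+1}·y_i:
  39, -33, 75, 3  ⇒  2A = 84, A = 42.
Then Σ (x_i + x_{i+1})·c_i = 504, so x̄ = 504 / (6·42) = 2.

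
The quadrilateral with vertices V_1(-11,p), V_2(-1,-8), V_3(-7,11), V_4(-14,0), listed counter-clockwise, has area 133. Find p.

-7

The doubled signed area Σ (x_i y_{i+1} − x_{i+1} y_i) is linear in p.
With p=0 it equals 175; the coefficient of p is -13 (from the two edges through V_1).
So -13·p + 175 = 2·133 = 266 ⇒ p = -7.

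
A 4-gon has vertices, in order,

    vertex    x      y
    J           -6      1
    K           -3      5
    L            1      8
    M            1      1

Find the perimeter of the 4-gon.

24

|JK| = √((3)² + (4)²) = √25 = 5
|KL| = √((4)² + (3)²) = √25 = 5
|LM| = √((0)² + (-7)²) = √49 = 7
|MJ| = √((-7)² + (0)²) = √49 = 7
Perimeter = 5 + 5 + 7 + 7 = 24.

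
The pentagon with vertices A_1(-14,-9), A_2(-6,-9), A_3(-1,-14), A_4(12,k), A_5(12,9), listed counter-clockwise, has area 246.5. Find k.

-4

The doubled signed area Σ (x_i y_{i+1} − x_{i+1} y_i) is linear in k.
With k=0 it equals 441; the coefficient of k is -13 (from the two edges through A_4).
So -13·k + 441 = 2·246.5 = 493 ⇒ k = -4.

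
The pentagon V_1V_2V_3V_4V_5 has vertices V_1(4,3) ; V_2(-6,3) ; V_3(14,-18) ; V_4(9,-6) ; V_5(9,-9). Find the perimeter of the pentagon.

68

|V_1V_2| = √((-10)² + (0)²) = √100 = 10
|V_2V_3| = √((20)² + (-21)²) = √841 = 29
|V_3V_4| = √((-5)² + (12)²) = √169 = 13
|V_4V_5| = √((0)² + (-3)²) = √9 = 3
|V_5V_1| = √((-5)² + (12)²) = √169 = 13
Perimeter = 10 + 29 + 13 + 3 + 13 = 68.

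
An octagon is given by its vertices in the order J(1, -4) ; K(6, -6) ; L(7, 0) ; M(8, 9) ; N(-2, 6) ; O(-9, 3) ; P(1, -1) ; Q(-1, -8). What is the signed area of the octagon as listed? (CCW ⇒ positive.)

Apply the shoelace formula: 2A = Σ (x_i·y_{i+1} − x_{i+1}·y_i), indices taken mod 8.
Σ = (18) + (42) + (63) + (66) + (48) + (6) + (-9) + (12) = 246
Signed area = Σ/2 = 123 (positive ⇒ counter-clockwise traversal).

123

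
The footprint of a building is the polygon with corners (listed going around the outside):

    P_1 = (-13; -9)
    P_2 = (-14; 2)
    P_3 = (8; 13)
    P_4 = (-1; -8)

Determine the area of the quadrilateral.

248

Cross-terms: -152, -198, -51, -95  ⇒  Σ = -496
Area = |Σ|/2 = 248.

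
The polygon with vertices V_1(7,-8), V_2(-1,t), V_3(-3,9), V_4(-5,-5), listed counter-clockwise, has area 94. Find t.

Write out the shoelace sum; only the two edges meeting at V_2 involve t:
2·Area = [(7·t − (-1)·(-8)) + ((-1)·9 − (-3)·t)] + 135
       = 10·t + 118 = 188
⇒ t = 7.

7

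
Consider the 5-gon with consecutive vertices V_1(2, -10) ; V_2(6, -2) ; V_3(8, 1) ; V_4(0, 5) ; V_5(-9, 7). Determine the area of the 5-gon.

119.5

Apply Gauss's area formula: 2A = Σ (x_i·y_{i+1} − x_{i+1}·y_i), indices taken mod 5.
Cross-terms: 56, 22, 40, 45, 76  ⇒  Σ = 239
Area = |Σ|/2 = 119.5.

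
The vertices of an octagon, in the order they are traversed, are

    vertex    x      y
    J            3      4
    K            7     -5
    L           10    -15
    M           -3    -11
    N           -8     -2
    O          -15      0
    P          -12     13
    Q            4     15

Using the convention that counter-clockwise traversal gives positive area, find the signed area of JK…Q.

-410.5

Σ = (-43) + (-55) + (-155) + (-82) + (-30) + (-195) + (-232) + (-29) = -821
Signed area = Σ/2 = -410.5 (negative ⇒ clockwise traversal).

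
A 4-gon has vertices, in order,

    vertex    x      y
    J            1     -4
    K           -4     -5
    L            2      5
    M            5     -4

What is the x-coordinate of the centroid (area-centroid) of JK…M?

61/60

Apply Gauss's area formula. First the cross-terms c_i = x_i·y_{i+1} − x_{i+1}·y_i:
  -21, -10, -33, -16  ⇒  2A = -80, A = -40.
Then Σ (x_i + x_{i+1})·c_i = -244, so x̄ = -244 / (6·(-40)) = 61/60.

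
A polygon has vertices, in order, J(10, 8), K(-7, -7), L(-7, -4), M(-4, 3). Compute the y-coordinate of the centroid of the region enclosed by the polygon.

Apply the shoelace formula. First the cross-terms c_i = x_i·y_{i+1} − x_{i+1}·y_i:
  -14, -21, -37, -62  ⇒  2A = -134, A = -67.
Then Σ (y_i + y_{i+1})·c_i = -428, so ȳ = -428 / (6·(-67)) = 214/201.

214/201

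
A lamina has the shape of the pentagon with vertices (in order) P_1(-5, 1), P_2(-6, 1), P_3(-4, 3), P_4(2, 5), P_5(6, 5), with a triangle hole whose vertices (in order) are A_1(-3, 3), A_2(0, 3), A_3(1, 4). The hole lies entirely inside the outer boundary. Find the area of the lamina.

Outer boundary:
Apply the surveyor's formula: 2A = Σ (x_i·y_{i+1} − x_{i+1}·y_i), indices taken mod 5.
P_1→P_2: (-5)(1) − (-6)(1) = 1
P_2→P_3: (-6)(3) − (-4)(1) = -14
P_3→P_4: (-4)(5) − (2)(3) = -26
P_4→P_5: (2)(5) − (6)(5) = -20
P_5→P_1: (6)(1) − (-5)(5) = 31
Σ = -28
Area = |Σ|/2 = 14.
Hole:
Apply Gauss's area formula: 2A = Σ (x_i·y_{i+1} − x_{i+1}·y_i), indices taken mod 3.
A_1→A_2: (-3)(3) − (0)(3) = -9
A_2→A_3: (0)(4) − (1)(3) = -3
A_3→A_1: (1)(3) − (-3)(4) = 15
Σ = 3
Area = |Σ|/2 = 1.5.
Net area = 14 − 1.5 = 12.5.

12.5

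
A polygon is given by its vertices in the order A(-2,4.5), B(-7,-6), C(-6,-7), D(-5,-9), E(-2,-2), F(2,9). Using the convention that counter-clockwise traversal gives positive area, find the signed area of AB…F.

40.25

Σ = (43.5) + (13) + (19) + (-8) + (-14) + (27) = 80.5
Signed area = Σ/2 = 40.25 (positive ⇒ counter-clockwise traversal).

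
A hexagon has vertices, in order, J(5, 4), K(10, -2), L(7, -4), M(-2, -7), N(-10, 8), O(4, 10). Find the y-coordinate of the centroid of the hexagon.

Apply the surveyor's formula. First the cross-terms c_i = x_i·y_{i+1} − x_{i+1}·y_i:
  -50, -26, -57, -86, -132, -34  ⇒  2A = -385, A = -192.5.
Then Σ (y_i + y_{i+1})·c_i = -2255, so ȳ = -2255 / (6·(-192.5)) = 41/21.

41/21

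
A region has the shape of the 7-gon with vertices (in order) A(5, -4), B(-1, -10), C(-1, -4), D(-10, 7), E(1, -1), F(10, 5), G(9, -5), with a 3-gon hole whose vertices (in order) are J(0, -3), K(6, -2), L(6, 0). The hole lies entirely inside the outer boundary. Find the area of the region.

Outer boundary:
Apply Gauss's area formula: 2A = Σ (x_i·y_{i+1} − x_{i+1}·y_i), indices taken mod 7.
A→B: (5)(-10) − (-1)(-4) = -54
B→C: (-1)(-4) − (-1)(-10) = -6
C→D: (-1)(7) − (-10)(-4) = -47
D→E: (-10)(-1) − (1)(7) = 3
E→F: (1)(5) − (10)(-1) = 15
F→G: (10)(-5) − (9)(5) = -95
G→A: (9)(-4) − (5)(-5) = -11
Σ = -195
Area = |Σ|/2 = 97.5.
Hole:
Cross-terms: 18, 12, -18  ⇒  Σ = 12
Area = |Σ|/2 = 6.
Net area = 97.5 − 6 = 91.5.

91.5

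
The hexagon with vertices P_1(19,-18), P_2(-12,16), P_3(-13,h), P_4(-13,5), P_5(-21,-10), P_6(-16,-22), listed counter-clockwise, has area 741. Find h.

The doubled signed area Σ (x_i y_{i+1} − x_{i+1} y_i) is linear in h.
With h=0 it equals 1474; the coefficient of h is 1 (from the two edges through P_3).
So 1·h + 1474 = 2·741 = 1482 ⇒ h = 8.

8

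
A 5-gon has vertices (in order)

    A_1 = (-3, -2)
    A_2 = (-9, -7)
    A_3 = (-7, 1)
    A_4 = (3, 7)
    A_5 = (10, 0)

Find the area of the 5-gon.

Apply the shoelace formula: 2A = Σ (x_i·y_{i+1} − x_{i+1}·y_i), indices taken mod 5.
Cross-terms: 3, -58, -52, -70, -20  ⇒  Σ = -197
Area = |Σ|/2 = 98.5.

98.5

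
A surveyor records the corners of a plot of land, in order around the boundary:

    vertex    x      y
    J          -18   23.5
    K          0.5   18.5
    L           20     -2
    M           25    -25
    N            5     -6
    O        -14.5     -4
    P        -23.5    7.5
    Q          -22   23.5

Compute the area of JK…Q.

990.875

Cross-terms: -344.75, -371, -450, -25, -107, -202.75, -387.25, -94  ⇒  Σ = -1981.75
Area = |Σ|/2 = 990.875.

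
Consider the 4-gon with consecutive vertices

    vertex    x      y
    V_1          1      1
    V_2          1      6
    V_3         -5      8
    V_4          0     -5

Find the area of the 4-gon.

Apply Gauss's area formula: 2A = Σ (x_i·y_{i+1} − x_{i+1}·y_i), indices taken mod 4.
Σ = (5) + (38) + (25) + (5) = 73
Area = |Σ|/2 = 36.5.

36.5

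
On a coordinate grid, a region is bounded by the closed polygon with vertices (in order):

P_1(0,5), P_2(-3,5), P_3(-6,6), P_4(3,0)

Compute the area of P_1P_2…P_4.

12

Σ = (15) + (12) + (-18) + (15) = 24
Area = |Σ|/2 = 12.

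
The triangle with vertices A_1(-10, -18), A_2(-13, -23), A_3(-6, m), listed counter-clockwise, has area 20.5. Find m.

-25

The doubled signed area Σ (x_i y_{i+1} − x_{i+1} y_i) is linear in m.
With m=0 it equals -34; the coefficient of m is -3 (from the two edges through A_3).
So -3·m + -34 = 2·20.5 = 41 ⇒ m = -25.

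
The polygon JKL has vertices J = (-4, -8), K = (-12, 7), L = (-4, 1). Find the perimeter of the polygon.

36

|JK| = √((-8)² + (15)²) = √289 = 17
|KL| = √((8)² + (-6)²) = √100 = 10
|LJ| = √((0)² + (-9)²) = √81 = 9
Perimeter = 17 + 10 + 9 = 36.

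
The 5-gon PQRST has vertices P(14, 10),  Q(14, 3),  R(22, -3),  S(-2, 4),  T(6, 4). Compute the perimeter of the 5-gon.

60

|PQ| = √((0)² + (-7)²) = √49 = 7
|QR| = √((8)² + (-6)²) = √100 = 10
|RS| = √((-24)² + (7)²) = √625 = 25
|ST| = √((8)² + (0)²) = √64 = 8
|TP| = √((8)² + (6)²) = √100 = 10
Perimeter = 7 + 10 + 25 + 8 + 10 = 60.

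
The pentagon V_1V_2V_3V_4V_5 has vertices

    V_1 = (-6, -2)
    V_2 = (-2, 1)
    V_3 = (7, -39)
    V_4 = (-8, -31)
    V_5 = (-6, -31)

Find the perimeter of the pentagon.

|V_1V_2| = √((4)² + (3)²) = √25 = 5
|V_2V_3| = √((9)² + (-40)²) = √1681 = 41
|V_3V_4| = √((-15)² + (8)²) = √289 = 17
|V_4V_5| = √((2)² + (0)²) = √4 = 2
|V_5V_1| = √((0)² + (29)²) = √841 = 29
Perimeter = 5 + 41 + 17 + 2 + 29 = 94.

94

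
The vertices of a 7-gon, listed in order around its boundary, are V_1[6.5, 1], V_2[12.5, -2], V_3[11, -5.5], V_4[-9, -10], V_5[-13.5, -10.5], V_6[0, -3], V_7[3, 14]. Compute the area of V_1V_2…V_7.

Apply the shoelace (surveyor's) formula: 2A = Σ (x_i·y_{i+1} − x_{i+1}·y_i), indices taken mod 7.
V_1→V_2: (6.5)(-2) − (12.5)(1) = -25.5
V_2→V_3: (12.5)(-5.5) − (11)(-2) = -46.75
V_3→V_4: (11)(-10) − (-9)(-5.5) = -159.5
V_4→V_5: (-9)(-10.5) − (-13.5)(-10) = -40.5
V_5→V_6: (-13.5)(-3) − (0)(-10.5) = 40.5
V_6→V_7: (0)(14) − (3)(-3) = 9
V_7→V_1: (3)(1) − (6.5)(14) = -88
Σ = -310.75
Area = |Σ|/2 = 155.375.

155.375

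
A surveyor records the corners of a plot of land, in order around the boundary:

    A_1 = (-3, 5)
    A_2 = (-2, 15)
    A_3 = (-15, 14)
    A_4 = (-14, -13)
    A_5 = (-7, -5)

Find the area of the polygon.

Apply Gauss's area formula: 2A = Σ (x_i·y_{i+1} − x_{i+1}·y_i), indices taken mod 5.
Cross-terms: -35, 197, 391, -21, -50  ⇒  Σ = 482
Area = |Σ|/2 = 241.

241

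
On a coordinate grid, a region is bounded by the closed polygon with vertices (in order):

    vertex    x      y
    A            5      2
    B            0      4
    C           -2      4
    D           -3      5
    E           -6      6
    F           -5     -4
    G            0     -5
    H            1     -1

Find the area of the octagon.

Cross-terms: 20, 8, 2, 12, 54, 25, 5, 7  ⇒  Σ = 133
Area = |Σ|/2 = 66.5.

66.5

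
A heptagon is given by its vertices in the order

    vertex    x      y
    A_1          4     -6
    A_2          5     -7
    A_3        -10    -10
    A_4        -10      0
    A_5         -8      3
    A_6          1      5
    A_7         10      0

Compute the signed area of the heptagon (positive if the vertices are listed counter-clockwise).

Cross-terms: 2, -120, -100, -30, -43, -50, -60  ⇒  Σ = -401
Signed area = Σ/2 = -200.5 (negative ⇒ clockwise traversal).

-200.5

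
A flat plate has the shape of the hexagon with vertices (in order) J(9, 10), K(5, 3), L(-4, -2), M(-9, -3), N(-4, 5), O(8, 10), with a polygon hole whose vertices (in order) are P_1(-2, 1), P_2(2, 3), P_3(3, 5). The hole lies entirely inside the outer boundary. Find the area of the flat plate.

Outer boundary:
Apply the shoelace formula: 2A = Σ (x_i·y_{i+1} − x_{i+1}·y_i), indices taken mod 6.
Σ = (-23) + (2) + (-6) + (-57) + (-80) + (-10) = -174
Area = |Σ|/2 = 87.
Hole:
P_1→P_2: (-2)(3) − (2)(1) = -8
P_2→P_3: (2)(5) − (3)(3) = 1
P_3→P_1: (3)(1) − (-2)(5) = 13
Σ = 6
Area = |Σ|/2 = 3.
Net area = 87 − 3 = 84.

84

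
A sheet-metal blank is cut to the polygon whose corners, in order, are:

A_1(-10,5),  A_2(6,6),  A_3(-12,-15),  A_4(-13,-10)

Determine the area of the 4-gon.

174

Σ = (-90) + (-18) + (-75) + (-165) = -348
Area = |Σ|/2 = 174.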